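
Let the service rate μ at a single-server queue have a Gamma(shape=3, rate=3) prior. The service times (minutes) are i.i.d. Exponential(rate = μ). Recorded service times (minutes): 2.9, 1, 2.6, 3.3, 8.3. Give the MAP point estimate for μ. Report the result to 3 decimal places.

The Exponential(rate=μ) likelihood is ∝ μ^n e^(−μΣtᵢ). Here n = 5 and Σtᵢ = 2.9 + 1 + 2.6 + 3.3 + 8.3 = 18.1.
Posterior ∝ μ^2e^(−3μ) · μ^5e^(−18.1μ) = μ^7e^(−21.1μ), i.e. Gamma(8, 21.1).
Mode = (a−1)/b = 7/21.1 ≈ 0.332.

μ̂_MAP = 0.332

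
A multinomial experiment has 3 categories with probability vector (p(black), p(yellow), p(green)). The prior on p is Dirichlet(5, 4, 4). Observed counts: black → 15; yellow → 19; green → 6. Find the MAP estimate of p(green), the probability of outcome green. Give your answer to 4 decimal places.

The posterior is Dirichlet(αᵢ + nᵢ) = Dirichlet(20, 23, 10).
For a Dirichlet(a₁,…,a_K) with all aᵢ > 1, the mode has j-th component (aⱼ − 1)/(Σaᵢ − K).
Here Σaᵢ = 53 and K = 3, so p(green) = (10 − 1)/(53 − 3) = 9/50 ≈ 0.1800.

MAP estimate of p(green) = 0.1800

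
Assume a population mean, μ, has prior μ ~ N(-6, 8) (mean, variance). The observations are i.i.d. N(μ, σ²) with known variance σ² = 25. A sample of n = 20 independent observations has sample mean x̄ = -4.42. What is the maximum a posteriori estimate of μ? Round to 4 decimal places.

μ̂_MAP = -4.6335

n = 20, x̄ = -4.42.
For a Normal prior and Normal likelihood with known variance, the posterior is Normal; its mode equals its mean, the precision-weighted average.
Prior precision 1/σ₀² = 1/8 = 0.125; data precision n/σ² = 20/25 = 0.8.
μ̂ = (0.125·(-6) + 0.8·(-4.42)) / (0.125 + 0.8) = (-4.286)/0.925 = -4286/925 ≈ -4.6335.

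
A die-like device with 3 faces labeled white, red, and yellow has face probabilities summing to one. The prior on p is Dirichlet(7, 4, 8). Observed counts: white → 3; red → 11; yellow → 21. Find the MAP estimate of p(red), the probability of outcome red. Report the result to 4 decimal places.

MAP estimate of p(red) = 0.2745

The posterior is Dirichlet(αᵢ + nᵢ) = Dirichlet(10, 15, 29).
For a Dirichlet(a₁,…,a_K) with all aᵢ > 1, the mode has j-th component (aⱼ − 1)/(Σaᵢ − K).
Here Σaᵢ = 54 and K = 3, so p(red) = (15 − 1)/(54 − 3) = 14/51 ≈ 0.2745.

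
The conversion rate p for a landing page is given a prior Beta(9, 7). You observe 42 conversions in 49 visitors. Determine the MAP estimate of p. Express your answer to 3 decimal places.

Prior: Beta(9, 7).
Data: 42 successes in 49 trials. The binomial likelihood contributes p^42(1−p)^7, so the posterior is Beta(9+42, 7+7) = Beta(51, 14).
For Beta(a, b) with a, b > 1 the mode is (a−1)/(a+b−2) = 50/63 ≈ 0.794.

p̂_MAP = 0.794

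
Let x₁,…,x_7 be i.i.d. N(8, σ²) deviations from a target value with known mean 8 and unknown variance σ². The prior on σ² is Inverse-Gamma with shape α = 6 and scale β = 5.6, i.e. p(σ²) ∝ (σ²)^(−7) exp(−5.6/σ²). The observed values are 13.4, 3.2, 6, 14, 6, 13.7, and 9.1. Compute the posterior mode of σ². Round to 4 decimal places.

σ̂²_MAP = 6.7190

Sum of squared deviations about the known mean: SS = (13.4−8)² + (3.2−8)² + (6−8)² + (14−8)² + (6−8)² + (13.7−8)² + (9.1−8)² = 129.9.
The Normal likelihood contributes (σ²)^(−n/2) exp(−SS/(2σ²)), so the posterior is Inverse-Gamma(α + n/2, β + SS/2) = Inverse-Gamma(9.5, 70.55).
The mode of Inverse-Gamma(a, b) is b/(a+1) = 70.55/10.5 ≈ 6.7190.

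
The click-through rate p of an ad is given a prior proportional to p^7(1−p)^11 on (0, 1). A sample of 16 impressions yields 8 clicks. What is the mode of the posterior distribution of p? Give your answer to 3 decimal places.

p̂_MAP = 0.441

The prior density ∝ p^7(1−p)^11 is the kernel of Beta(8, 12).
Data: 8 successes in 16 trials. The binomial likelihood contributes p^8(1−p)^8, so the posterior is Beta(8+8, 12+8) = Beta(16, 20).
For Beta(a, b) with a, b > 1 the mode is (a−1)/(a+b−2) = 15/34 ≈ 0.441.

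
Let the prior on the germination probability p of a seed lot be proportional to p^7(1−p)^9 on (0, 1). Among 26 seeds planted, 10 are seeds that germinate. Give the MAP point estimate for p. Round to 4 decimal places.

The prior density ∝ p^7(1−p)^9 is the kernel of Beta(8, 10).
Data: 10 successes in 26 trials. The binomial likelihood contributes p^10(1−p)^16, so the posterior is Beta(8+10, 10+16) = Beta(18, 26).
For Beta(a, b) with a, b > 1 the mode is (a−1)/(a+b−2) = 17/42 ≈ 0.4048.

p̂_MAP = 0.4048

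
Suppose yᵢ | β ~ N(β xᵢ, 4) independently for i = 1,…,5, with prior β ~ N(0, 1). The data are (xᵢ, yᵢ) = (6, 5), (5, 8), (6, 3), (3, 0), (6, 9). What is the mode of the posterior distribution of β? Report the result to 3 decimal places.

β̂_MAP = 0.973

log p(β | y) = −Σ(yᵢ − βxᵢ)²/(2·4) − β²/(2·1) + const.
Setting the derivative to zero: Σxᵢ(yᵢ − βxᵢ)/4 − β/1 = 0, so β = Σxᵢyᵢ / (Σxᵢ² + σ²/τ²).
Σxᵢyᵢ = 6·5 + 5·8 + 6·3 + 3·0 + 6·9 = 142; Σxᵢ² = 142; σ²/τ² = 4.
β̂_MAP = 142 / (142 + 4) = 142/146 ≈ 0.973.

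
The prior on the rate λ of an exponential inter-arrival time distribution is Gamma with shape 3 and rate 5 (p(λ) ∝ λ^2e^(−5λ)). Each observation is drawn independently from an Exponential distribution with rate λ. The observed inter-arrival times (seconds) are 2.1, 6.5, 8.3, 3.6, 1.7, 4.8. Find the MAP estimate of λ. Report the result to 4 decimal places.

λ̂_MAP = 0.2500

The Exponential(rate=λ) likelihood is ∝ λ^n e^(−λΣtᵢ). Here n = 6 and Σtᵢ = 2.1 + 6.5 + 8.3 + 3.6 + 1.7 + 4.8 = 27.
Posterior ∝ λ^2e^(−5λ) · λ^6e^(−27λ) = λ^8e^(−32λ), i.e. Gamma(9, 32).
Mode = (a−1)/b = 8/32 ≈ 0.2500.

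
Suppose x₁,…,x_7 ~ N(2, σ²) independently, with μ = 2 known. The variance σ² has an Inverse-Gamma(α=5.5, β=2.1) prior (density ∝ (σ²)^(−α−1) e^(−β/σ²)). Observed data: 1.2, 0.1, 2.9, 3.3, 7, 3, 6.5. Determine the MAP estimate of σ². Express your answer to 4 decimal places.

σ̂²_MAP = 2.8600

Sum of squared deviations about the known mean: SS = (1.2−2)² + (0.1−2)² + (2.9−2)² + (3.3−2)² + (7−2)² + (3−2)² + (6.5−2)² = 53.
The Normal likelihood contributes (σ²)^(−n/2) exp(−SS/(2σ²)), so the posterior is Inverse-Gamma(α + n/2, β + SS/2) = Inverse-Gamma(9, 28.6).
The mode of Inverse-Gamma(a, b) is b/(a+1) = 28.6/10 ≈ 2.8600.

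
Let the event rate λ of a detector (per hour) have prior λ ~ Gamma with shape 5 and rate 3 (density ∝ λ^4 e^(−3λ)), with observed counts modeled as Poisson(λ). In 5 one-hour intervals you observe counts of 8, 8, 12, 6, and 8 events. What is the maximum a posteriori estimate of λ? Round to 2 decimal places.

Σxᵢ = 8+8+12+6+8 = 42, with n = 5.
Posterior ∝ λ^4e^(−3λ) · λ^42e^(−5λ) = λ^46e^(−8λ), i.e. Gamma(shape=47, rate=8).
The mode of a Gamma(a, b) with a ≥ 1 (shape–rate) is (a−1)/b = 46/8 ≈ 5.75.

λ̂_MAP = 5.75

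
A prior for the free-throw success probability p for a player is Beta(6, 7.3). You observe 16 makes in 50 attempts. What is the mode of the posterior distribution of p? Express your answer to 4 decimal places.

p̂_MAP = 0.3426

Prior: Beta(6, 7.3).
Data: 16 successes in 50 trials. The binomial likelihood contributes p^16(1−p)^34, so the posterior is Beta(6+16, 7.3+34) = Beta(22, 41.3).
For Beta(a, b) with a, b > 1 the mode is (a−1)/(a+b−2) = 21/61.3 ≈ 0.3426.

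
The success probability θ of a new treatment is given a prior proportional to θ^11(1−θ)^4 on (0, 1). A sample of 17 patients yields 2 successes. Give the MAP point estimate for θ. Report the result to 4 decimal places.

θ̂_MAP = 0.4063

The prior density ∝ θ^11(1−θ)^4 is the kernel of Beta(12, 5).
Data: 2 successes in 17 trials. The binomial likelihood contributes θ^2(1−θ)^15, so the posterior is Beta(12+2, 5+15) = Beta(14, 20).
For Beta(a, b) with a, b > 1 the mode is (a−1)/(a+b−2) = 13/32 ≈ 0.4063.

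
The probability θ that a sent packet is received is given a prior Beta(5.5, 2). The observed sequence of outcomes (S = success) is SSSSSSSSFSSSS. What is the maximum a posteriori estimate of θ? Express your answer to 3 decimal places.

Prior: Beta(5.5, 2).
Data: 12 successes in 13 trials (from the sequence). The binomial likelihood contributes θ^12(1−θ)^1, so the posterior is Beta(5.5+12, 2+1) = Beta(17.5, 3).
For Beta(a, b) with a, b > 1 the mode is (a−1)/(a+b−2) = 16.5/18.5 ≈ 0.892.

θ̂_MAP = 0.892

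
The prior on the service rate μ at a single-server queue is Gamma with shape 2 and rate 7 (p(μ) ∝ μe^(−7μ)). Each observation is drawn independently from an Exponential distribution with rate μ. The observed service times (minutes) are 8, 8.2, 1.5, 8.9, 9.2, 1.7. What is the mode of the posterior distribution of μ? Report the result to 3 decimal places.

μ̂_MAP = 0.157

The Exponential(rate=μ) likelihood is ∝ μ^n e^(−μΣtᵢ). Here n = 6 and Σtᵢ = 8 + 8.2 + 1.5 + 8.9 + 9.2 + 1.7 = 37.5.
Posterior ∝ μe^(−7μ) · μ^6e^(−37.5μ) = μ^7e^(−44.5μ), i.e. Gamma(8, 44.5).
Mode = (a−1)/b = 7/44.5 ≈ 0.157.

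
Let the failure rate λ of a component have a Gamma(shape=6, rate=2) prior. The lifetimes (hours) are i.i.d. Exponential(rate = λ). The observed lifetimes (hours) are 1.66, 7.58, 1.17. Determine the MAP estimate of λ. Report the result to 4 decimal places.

λ̂_MAP = 0.6446

The Exponential(rate=λ) likelihood is ∝ λ^n e^(−λΣtᵢ). Here n = 3 and Σtᵢ = 1.66 + 7.58 + 1.17 = 10.41.
Posterior ∝ λ^5e^(−2λ) · λ^3e^(−10.41λ) = λ^8e^(−12.41λ), i.e. Gamma(9, 12.41).
Mode = (a−1)/b = 8/12.41 ≈ 0.6446.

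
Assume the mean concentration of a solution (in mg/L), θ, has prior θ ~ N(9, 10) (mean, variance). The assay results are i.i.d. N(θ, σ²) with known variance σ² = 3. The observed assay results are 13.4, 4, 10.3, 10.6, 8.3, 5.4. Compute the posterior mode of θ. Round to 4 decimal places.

θ̂_MAP = 8.6825

n = 6; x̄ = (13.4 + 4 + 10.3 + 10.6 + 8.3 + 5.4)/6 = 52/6 = 26/3 ≈ 8.6667.
For a Normal prior and Normal likelihood with known variance, the posterior is Normal; its mode equals its mean, the precision-weighted average.
Prior precision 1/σ₀² = 1/10 = 0.1; data precision n/σ² = 6/3 = 2.
θ̂ = (0.1·9 + 2·(26/3)) / (0.1 + 2) = (547/30)/2.1 = 547/63 ≈ 8.6825.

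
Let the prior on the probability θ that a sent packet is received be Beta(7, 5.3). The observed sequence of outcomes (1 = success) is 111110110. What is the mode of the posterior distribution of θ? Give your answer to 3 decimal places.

Prior: Beta(7, 5.3).
Data: 7 successes in 9 trials (from the sequence). The binomial likelihood contributes θ^7(1−θ)^2, so the posterior is Beta(7+7, 5.3+2) = Beta(14, 7.3).
For Beta(a, b) with a, b > 1 the mode is (a−1)/(a+b−2) = 13/19.3 ≈ 0.674.

θ̂_MAP = 0.674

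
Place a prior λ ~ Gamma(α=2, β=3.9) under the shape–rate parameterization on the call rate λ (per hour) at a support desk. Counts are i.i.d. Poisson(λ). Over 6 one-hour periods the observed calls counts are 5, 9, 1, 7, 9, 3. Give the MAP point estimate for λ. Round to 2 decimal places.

λ̂_MAP = 3.54

Σxᵢ = 5+9+1+7+9+3 = 34, with n = 6.
Posterior ∝ λe^(−3.9λ) · λ^34e^(−6λ) = λ^35e^(−9.9λ), i.e. Gamma(shape=36, rate=9.9).
The mode of a Gamma(a, b) with a ≥ 1 (shape–rate) is (a−1)/b = 35/9.9 ≈ 3.54.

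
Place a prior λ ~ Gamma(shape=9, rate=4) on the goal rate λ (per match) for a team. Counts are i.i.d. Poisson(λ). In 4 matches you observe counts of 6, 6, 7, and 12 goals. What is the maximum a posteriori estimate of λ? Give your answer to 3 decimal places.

Σxᵢ = 6+6+7+12 = 31, with n = 4.
Posterior ∝ λ^8e^(−4λ) · λ^31e^(−4λ) = λ^39e^(−8λ), i.e. Gamma(shape=40, rate=8).
The mode of a Gamma(a, b) with a ≥ 1 (shape–rate) is (a−1)/b = 39/8 ≈ 4.875.

λ̂_MAP = 4.875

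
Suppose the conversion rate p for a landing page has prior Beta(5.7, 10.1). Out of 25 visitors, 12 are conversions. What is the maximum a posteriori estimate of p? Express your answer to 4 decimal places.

Prior: Beta(5.7, 10.1).
Data: 12 successes in 25 trials. The binomial likelihood contributes p^12(1−p)^13, so the posterior is Beta(5.7+12, 10.1+13) = Beta(17.7, 23.1).
For Beta(a, b) with a, b > 1 the mode is (a−1)/(a+b−2) = 16.7/38.8 ≈ 0.4304.

p̂_MAP = 0.4304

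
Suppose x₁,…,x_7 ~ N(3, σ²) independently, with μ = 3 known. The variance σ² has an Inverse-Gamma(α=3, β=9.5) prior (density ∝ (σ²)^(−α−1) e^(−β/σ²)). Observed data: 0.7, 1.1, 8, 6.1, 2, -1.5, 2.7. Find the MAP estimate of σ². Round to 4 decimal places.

σ̂²_MAP = 5.5900

Sum of squared deviations about the known mean: SS = (0.7−3)² + (1.1−3)² + (8−3)² + (6.1−3)² + (2−3)² + (-1.5−3)² + (2.7−3)² = 64.85.
The Normal likelihood contributes (σ²)^(−n/2) exp(−SS/(2σ²)), so the posterior is Inverse-Gamma(α + n/2, β + SS/2) = Inverse-Gamma(6.5, 41.925).
The mode of Inverse-Gamma(a, b) is b/(a+1) = 41.925/7.5 ≈ 5.5900.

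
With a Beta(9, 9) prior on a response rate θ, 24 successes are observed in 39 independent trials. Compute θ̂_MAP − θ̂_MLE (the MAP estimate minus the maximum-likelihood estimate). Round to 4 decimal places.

Posterior is Beta(33, 24); MAP = (33−1)/(57−2) = 32/55 ≈ 0.58182.
MLE ignores the prior: θ̂_MLE = k/n = 24/39 ≈ 0.61538.
Difference = 32/55 − 24/39 = -24/715 ≈ -0.0336.

MAP − MLE = -0.0336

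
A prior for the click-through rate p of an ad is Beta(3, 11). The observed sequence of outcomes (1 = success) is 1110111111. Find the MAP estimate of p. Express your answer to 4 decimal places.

Prior: Beta(3, 11).
Data: 9 successes in 10 trials (from the sequence). The binomial likelihood contributes p^9(1−p)^1, so the posterior is Beta(3+9, 11+1) = Beta(12, 12).
For Beta(a, b) with a, b > 1 the mode is (a−1)/(a+b−2) = 11/22 ≈ 0.5000.

p̂_MAP = 0.5000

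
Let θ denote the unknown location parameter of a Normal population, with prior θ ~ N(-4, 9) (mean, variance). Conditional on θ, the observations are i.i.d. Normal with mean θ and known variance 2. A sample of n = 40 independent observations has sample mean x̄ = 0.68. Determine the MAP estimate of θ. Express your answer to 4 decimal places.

n = 40, x̄ = 0.68.
For a Normal prior and Normal likelihood with known variance, the posterior is Normal; its mode equals its mean, the precision-weighted average.
Prior precision 1/σ₀² = 1/9; data precision n/σ² = 40/2 = 20.
θ̂ = ((1/9)·(-4) + 20·0.68) / (1/9 + 20) = (592/45)/(181/9) = 592/905 ≈ 0.6541.

θ̂_MAP = 0.6541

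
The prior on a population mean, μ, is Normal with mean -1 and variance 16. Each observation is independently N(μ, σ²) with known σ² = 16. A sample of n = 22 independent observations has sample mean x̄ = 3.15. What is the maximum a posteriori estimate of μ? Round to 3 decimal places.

μ̂_MAP = 2.970

n = 22, x̄ = 3.15.
For a Normal prior and Normal likelihood with known variance, the posterior is Normal; its mode equals its mean, the precision-weighted average.
Prior precision 1/σ₀² = 1/16 = 0.0625; data precision n/σ² = 22/16 = 1.375.
μ̂ = (0.0625·(-1) + 1.375·3.15) / (0.0625 + 1.375) = 4.26875/1.4375 = 683/230 ≈ 2.970.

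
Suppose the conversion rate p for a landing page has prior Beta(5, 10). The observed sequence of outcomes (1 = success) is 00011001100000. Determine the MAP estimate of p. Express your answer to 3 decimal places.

Prior: Beta(5, 10).
Data: 4 successes in 14 trials (from the sequence). The binomial likelihood contributes p^4(1−p)^10, so the posterior is Beta(5+4, 10+10) = Beta(9, 20).
For Beta(a, b) with a, b > 1 the mode is (a−1)/(a+b−2) = 8/27 ≈ 0.296.

p̂_MAP = 0.296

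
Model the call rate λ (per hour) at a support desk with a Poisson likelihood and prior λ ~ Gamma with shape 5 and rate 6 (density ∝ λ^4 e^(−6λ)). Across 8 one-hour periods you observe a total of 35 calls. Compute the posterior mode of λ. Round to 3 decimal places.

λ̂_MAP = 2.786

Σxᵢ = 35, n = 8.
Posterior ∝ λ^4e^(−6λ) · λ^35e^(−8λ) = λ^39e^(−14λ), i.e. Gamma(shape=40, rate=14).
The mode of a Gamma(a, b) with a ≥ 1 (shape–rate) is (a−1)/b = 39/14 ≈ 2.786.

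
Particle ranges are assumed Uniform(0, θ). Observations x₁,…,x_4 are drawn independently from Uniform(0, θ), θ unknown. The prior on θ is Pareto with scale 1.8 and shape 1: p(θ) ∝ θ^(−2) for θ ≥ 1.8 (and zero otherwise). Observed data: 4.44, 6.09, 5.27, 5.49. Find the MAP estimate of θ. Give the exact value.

The Uniform(0, θ) likelihood is θ^(−n) for θ ≥ max(xᵢ), zero otherwise. Here max(xᵢ) = 6.09.
Posterior ∝ θ^(−2) · θ^(−4) = θ^(−6) on θ ≥ max(1.8, 6.09) = 6.09.
This density is strictly decreasing in θ, so the posterior mode lies at the lower boundary of the support.

θ̂_MAP = 6.09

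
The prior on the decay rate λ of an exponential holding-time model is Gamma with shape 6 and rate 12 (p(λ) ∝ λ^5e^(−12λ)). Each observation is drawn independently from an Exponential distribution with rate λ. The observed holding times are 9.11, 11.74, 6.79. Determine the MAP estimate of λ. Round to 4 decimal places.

The Exponential(rate=λ) likelihood is ∝ λ^n e^(−λΣtᵢ). Here n = 3 and Σtᵢ = 9.11 + 11.74 + 6.79 = 27.64.
Posterior ∝ λ^5e^(−12λ) · λ^3e^(−27.64λ) = λ^8e^(−39.64λ), i.e. Gamma(9, 39.64).
Mode = (a−1)/b = 8/39.64 ≈ 0.2018.

λ̂_MAP = 0.2018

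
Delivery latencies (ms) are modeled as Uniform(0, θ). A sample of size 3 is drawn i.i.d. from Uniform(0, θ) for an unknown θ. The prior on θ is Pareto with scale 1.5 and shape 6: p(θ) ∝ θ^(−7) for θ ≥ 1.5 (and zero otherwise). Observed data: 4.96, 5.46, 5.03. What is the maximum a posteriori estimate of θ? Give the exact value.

The Uniform(0, θ) likelihood is θ^(−n) for θ ≥ max(xᵢ), zero otherwise. Here max(xᵢ) = 5.46.
Posterior ∝ θ^(−7) · θ^(−3) = θ^(−10) on θ ≥ max(1.5, 5.46) = 5.46.
This density is strictly decreasing in θ, so the posterior mode lies at the lower boundary of the support.

θ̂_MAP = 5.46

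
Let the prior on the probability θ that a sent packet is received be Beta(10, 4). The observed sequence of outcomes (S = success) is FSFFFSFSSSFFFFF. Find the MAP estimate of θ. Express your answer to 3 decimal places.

θ̂_MAP = 0.519

Prior: Beta(10, 4).
Data: 5 successes in 15 trials (from the sequence). The binomial likelihood contributes θ^5(1−θ)^10, so the posterior is Beta(10+5, 4+10) = Beta(15, 14).
For Beta(a, b) with a, b > 1 the mode is (a−1)/(a+b−2) = 14/27 ≈ 0.519.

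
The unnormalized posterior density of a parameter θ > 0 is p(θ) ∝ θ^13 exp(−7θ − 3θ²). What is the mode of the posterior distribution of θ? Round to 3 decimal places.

θ̂_MAP = 1.000

ℓ'(θ) = 13/θ − 7 − 6θ. Setting this to zero and multiplying by θ: 6θ² + 7θ − 13 = 0.
θ = (−7 + √(7² + 4·6·13)) / (2·6) = (−7 + √361) / 12 = (−7 + 19)/12 = 1.
ℓ''(θ) = −13/θ² − 6 < 0, confirming a maximum.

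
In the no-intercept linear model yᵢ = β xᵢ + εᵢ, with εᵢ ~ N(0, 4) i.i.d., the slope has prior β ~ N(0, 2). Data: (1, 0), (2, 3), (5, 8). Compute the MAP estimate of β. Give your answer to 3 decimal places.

log p(β | y) = −Σ(yᵢ − βxᵢ)²/(2·4) − β²/(2·2) + const.
Setting the derivative to zero: Σxᵢ(yᵢ − βxᵢ)/4 − β/2 = 0, so β = Σxᵢyᵢ / (Σxᵢ² + σ²/τ²).
Σxᵢyᵢ = 1·0 + 2·3 + 5·8 = 46; Σxᵢ² = 30; σ²/τ² = 2.
β̂_MAP = 46 / (30 + 2) = 46/32 ≈ 1.438.

β̂_MAP = 1.438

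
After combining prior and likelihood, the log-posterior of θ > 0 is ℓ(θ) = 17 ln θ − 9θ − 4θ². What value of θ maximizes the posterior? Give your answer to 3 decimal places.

ℓ'(θ) = 17/θ − 9 − 8θ. Setting this to zero and multiplying by θ: 8θ² + 9θ − 17 = 0.
θ = (−9 + √(9² + 4·8·17)) / (2·8) = (−9 + √625) / 16 = (−9 + 25)/16 = 1.
ℓ''(θ) = −17/θ² − 8 < 0, confirming a maximum.

θ̂_MAP = 1.000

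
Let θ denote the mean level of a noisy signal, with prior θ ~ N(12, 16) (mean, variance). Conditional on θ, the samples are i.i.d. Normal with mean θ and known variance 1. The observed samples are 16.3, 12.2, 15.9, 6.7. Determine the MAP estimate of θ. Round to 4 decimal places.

θ̂_MAP = 12.7631

n = 4; x̄ = (16.3 + 12.2 + 15.9 + 6.7)/4 = 51.1/4 = 12.775.
For a Normal prior and Normal likelihood with known variance, the posterior is Normal; its mode equals its mean, the precision-weighted average.
Prior precision 1/σ₀² = 1/16 = 0.0625; data precision n/σ² = 4/1 = 4.
θ̂ = (0.0625·12 + 4·12.775) / (0.0625 + 4) = 51.85/4.0625 = 4148/325 ≈ 12.7631.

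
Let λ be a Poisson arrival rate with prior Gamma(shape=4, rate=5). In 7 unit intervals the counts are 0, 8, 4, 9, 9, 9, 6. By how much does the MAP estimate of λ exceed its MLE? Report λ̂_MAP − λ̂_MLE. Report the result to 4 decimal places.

MAP − MLE = -2.4286

Σxᵢ = 45. Posterior is Gamma(49, 12); MAP = (49−1)/12 = 48/12 ≈ 4.00000.
MLE = x̄ = 45/7 ≈ 6.42857.
Difference = 48/12 − 45/7 = -17/7 ≈ -2.4286.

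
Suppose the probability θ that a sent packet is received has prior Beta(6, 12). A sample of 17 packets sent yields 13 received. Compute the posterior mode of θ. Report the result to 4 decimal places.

θ̂_MAP = 0.5455

Prior: Beta(6, 12).
Data: 13 successes in 17 trials. The binomial likelihood contributes θ^13(1−θ)^4, so the posterior is Beta(6+13, 12+4) = Beta(19, 16).
For Beta(a, b) with a, b > 1 the mode is (a−1)/(a+b−2) = 18/33 ≈ 0.5455.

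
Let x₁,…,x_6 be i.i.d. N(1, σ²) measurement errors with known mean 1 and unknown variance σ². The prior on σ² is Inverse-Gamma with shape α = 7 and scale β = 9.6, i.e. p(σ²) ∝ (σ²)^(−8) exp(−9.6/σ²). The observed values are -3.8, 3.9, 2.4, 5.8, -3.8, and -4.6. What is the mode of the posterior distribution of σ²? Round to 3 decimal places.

Sum of squared deviations about the known mean: SS = (-3.8−1)² + (3.9−1)² + (2.4−1)² + (5.8−1)² + (-3.8−1)² + (-4.6−1)² = 110.85.
The Normal likelihood contributes (σ²)^(−n/2) exp(−SS/(2σ²)), so the posterior is Inverse-Gamma(α + n/2, β + SS/2) = Inverse-Gamma(10, 65.025).
The mode of Inverse-Gamma(a, b) is b/(a+1) = 65.025/11 ≈ 5.911.

σ̂²_MAP = 5.911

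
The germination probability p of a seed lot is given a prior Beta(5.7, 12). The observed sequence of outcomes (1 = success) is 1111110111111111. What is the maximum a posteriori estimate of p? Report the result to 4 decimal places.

p̂_MAP = 0.6215

Prior: Beta(5.7, 12).
Data: 15 successes in 16 trials (from the sequence). The binomial likelihood contributes p^15(1−p)^1, so the posterior is Beta(5.7+15, 12+1) = Beta(20.7, 13).
For Beta(a, b) with a, b > 1 the mode is (a−1)/(a+b−2) = 19.7/31.7 ≈ 0.6215.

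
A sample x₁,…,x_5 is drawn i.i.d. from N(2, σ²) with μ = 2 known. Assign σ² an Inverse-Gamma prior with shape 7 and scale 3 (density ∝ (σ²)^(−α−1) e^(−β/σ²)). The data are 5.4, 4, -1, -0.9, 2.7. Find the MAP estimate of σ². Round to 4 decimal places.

σ̂²_MAP = 1.8790

Sum of squared deviations about the known mean: SS = (5.4−2)² + (4−2)² + (-1−2)² + (-0.9−2)² + (2.7−2)² = 33.46.
The Normal likelihood contributes (σ²)^(−n/2) exp(−SS/(2σ²)), so the posterior is Inverse-Gamma(α + n/2, β + SS/2) = Inverse-Gamma(9.5, 19.73).
The mode of Inverse-Gamma(a, b) is b/(a+1) = 19.73/10.5 ≈ 1.8790.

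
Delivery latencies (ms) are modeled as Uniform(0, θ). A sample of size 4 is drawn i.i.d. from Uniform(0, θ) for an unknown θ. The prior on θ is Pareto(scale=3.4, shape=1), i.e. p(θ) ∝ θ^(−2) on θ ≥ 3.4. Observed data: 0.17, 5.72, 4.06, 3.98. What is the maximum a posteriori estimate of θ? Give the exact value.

The Uniform(0, θ) likelihood is θ^(−n) for θ ≥ max(xᵢ), zero otherwise. Here max(xᵢ) = 5.72.
Posterior ∝ θ^(−2) · θ^(−4) = θ^(−6) on θ ≥ max(3.4, 5.72) = 5.72.
This density is strictly decreasing in θ, so the posterior mode lies at the lower boundary of the support.

θ̂_MAP = 5.72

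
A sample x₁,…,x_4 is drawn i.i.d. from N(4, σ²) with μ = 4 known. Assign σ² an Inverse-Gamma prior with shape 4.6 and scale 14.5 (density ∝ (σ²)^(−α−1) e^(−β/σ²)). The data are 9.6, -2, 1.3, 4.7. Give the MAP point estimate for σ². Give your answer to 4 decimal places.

σ̂²_MAP = 6.8513

Sum of squared deviations about the known mean: SS = (9.6−4)² + (-2−4)² + (1.3−4)² + (4.7−4)² = 75.14.
The Normal likelihood contributes (σ²)^(−n/2) exp(−SS/(2σ²)), so the posterior is Inverse-Gamma(α + n/2, β + SS/2) = Inverse-Gamma(6.6, 52.07).
The mode of Inverse-Gamma(a, b) is b/(a+1) = 52.07/7.6 ≈ 6.8513.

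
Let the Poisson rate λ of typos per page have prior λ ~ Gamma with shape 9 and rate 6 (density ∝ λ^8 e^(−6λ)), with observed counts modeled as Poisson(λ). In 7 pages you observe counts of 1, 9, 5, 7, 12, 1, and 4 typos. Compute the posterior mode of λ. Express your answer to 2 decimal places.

λ̂_MAP = 3.62

Σxᵢ = 1+9+5+7+12+1+4 = 39, with n = 7.
Posterior ∝ λ^8e^(−6λ) · λ^39e^(−7λ) = λ^47e^(−13λ), i.e. Gamma(shape=48, rate=13).
The mode of a Gamma(a, b) with a ≥ 1 (shape–rate) is (a−1)/b = 47/13 ≈ 3.62.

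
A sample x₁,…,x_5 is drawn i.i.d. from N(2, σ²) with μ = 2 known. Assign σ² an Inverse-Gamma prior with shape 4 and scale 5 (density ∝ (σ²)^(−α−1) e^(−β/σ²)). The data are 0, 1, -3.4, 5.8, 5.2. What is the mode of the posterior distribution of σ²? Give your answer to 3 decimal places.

Sum of squared deviations about the known mean: SS = (0−2)² + (1−2)² + (-3.4−2)² + (5.8−2)² + (5.2−2)² = 58.84.
The Normal likelihood contributes (σ²)^(−n/2) exp(−SS/(2σ²)), so the posterior is Inverse-Gamma(α + n/2, β + SS/2) = Inverse-Gamma(6.5, 34.42).
The mode of Inverse-Gamma(a, b) is b/(a+1) = 34.42/7.5 ≈ 4.589.

σ̂²_MAP = 4.589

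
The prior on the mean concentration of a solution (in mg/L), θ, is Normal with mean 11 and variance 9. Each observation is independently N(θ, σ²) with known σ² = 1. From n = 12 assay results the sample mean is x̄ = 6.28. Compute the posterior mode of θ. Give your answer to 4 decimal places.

θ̂_MAP = 6.3233

n = 12, x̄ = 6.28.
For a Normal prior and Normal likelihood with known variance, the posterior is Normal; its mode equals its mean, the precision-weighted average.
Prior precision 1/σ₀² = 1/9; data precision n/σ² = 12/1 = 12.
θ̂ = ((1/9)·11 + 12·6.28) / (1/9 + 12) = (17231/225)/(109/9) = 17231/2725 ≈ 6.3233.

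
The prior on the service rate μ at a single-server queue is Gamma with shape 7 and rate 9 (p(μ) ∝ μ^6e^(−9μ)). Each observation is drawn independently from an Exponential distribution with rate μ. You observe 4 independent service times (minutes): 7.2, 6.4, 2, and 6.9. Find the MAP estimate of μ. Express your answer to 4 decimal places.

μ̂_MAP = 0.3175

The Exponential(rate=μ) likelihood is ∝ μ^n e^(−μΣtᵢ). Here n = 4 and Σtᵢ = 7.2 + 6.4 + 2 + 6.9 = 22.5.
Posterior ∝ μ^6e^(−9μ) · μ^4e^(−22.5μ) = μ^10e^(−31.5μ), i.e. Gamma(11, 31.5).
Mode = (a−1)/b = 10/31.5 ≈ 0.3175.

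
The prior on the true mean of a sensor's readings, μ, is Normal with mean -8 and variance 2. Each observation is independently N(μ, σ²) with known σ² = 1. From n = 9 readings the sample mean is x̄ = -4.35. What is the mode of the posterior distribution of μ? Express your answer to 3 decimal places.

μ̂_MAP = -4.542

n = 9, x̄ = -4.35.
For a Normal prior and Normal likelihood with known variance, the posterior is Normal; its mode equals its mean, the precision-weighted average.
Prior precision 1/σ₀² = 1/2 = 0.5; data precision n/σ² = 9/1 = 9.
μ̂ = (0.5·(-8) + 9·(-4.35)) / (0.5 + 9) = (-43.15)/9.5 = -863/190 ≈ -4.542.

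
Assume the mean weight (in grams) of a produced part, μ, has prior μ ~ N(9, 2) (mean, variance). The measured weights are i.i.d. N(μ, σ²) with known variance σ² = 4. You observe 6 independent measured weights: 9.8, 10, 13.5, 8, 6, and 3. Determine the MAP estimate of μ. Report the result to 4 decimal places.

n = 6; x̄ = (9.8 + 10 + 13.5 + 8 + 6 + 3)/6 = 50.3/6 = 503/60 ≈ 8.3833.
For a Normal prior and Normal likelihood with known variance, the posterior is Normal; its mode equals its mean, the precision-weighted average.
Prior precision 1/σ₀² = 1/2 = 0.5; data precision n/σ² = 6/4 = 1.5.
μ̂ = (0.5·9 + 1.5·(503/60)) / (0.5 + 1.5) = 17.075/2 = 8.5375.

μ̂_MAP = 8.5375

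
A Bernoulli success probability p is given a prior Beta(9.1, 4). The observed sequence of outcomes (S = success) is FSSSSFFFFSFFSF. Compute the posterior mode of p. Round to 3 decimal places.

p̂_MAP = 0.562

Prior: Beta(9.1, 4).
Data: 6 successes in 14 trials (from the sequence). The binomial likelihood contributes p^6(1−p)^8, so the posterior is Beta(9.1+6, 4+8) = Beta(15.1, 12).
For Beta(a, b) with a, b > 1 the mode is (a−1)/(a+b−2) = 14.1/25.1 ≈ 0.562.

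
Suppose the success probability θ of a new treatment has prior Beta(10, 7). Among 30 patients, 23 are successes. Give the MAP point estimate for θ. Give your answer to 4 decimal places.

Prior: Beta(10, 7).
Data: 23 successes in 30 trials. The binomial likelihood contributes θ^23(1−θ)^7, so the posterior is Beta(10+23, 7+7) = Beta(33, 14).
For Beta(a, b) with a, b > 1 the mode is (a−1)/(a+b−2) = 32/45 ≈ 0.7111.

θ̂_MAP = 0.7111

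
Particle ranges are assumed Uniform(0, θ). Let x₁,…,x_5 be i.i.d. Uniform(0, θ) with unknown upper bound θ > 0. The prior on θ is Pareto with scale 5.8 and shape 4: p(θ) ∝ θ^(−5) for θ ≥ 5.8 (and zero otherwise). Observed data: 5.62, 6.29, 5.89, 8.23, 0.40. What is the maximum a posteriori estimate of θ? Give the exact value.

The Uniform(0, θ) likelihood is θ^(−n) for θ ≥ max(xᵢ), zero otherwise. Here max(xᵢ) = 8.23.
Posterior ∝ θ^(−5) · θ^(−5) = θ^(−10) on θ ≥ max(5.8, 8.23) = 8.23.
This density is strictly decreasing in θ, so the posterior mode lies at the lower boundary of the support.

θ̂_MAP = 8.23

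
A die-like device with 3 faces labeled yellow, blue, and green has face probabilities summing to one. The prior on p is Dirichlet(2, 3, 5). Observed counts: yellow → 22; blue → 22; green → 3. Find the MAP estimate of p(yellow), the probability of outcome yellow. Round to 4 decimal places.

MAP estimate of p(yellow) = 0.4259

The posterior is Dirichlet(αᵢ + nᵢ) = Dirichlet(24, 25, 8).
For a Dirichlet(a₁,…,a_K) with all aᵢ > 1, the mode has j-th component (aⱼ − 1)/(Σaᵢ − K).
Here Σaᵢ = 57 and K = 3, so p(yellow) = (24 − 1)/(57 − 3) = 23/54 ≈ 0.4259.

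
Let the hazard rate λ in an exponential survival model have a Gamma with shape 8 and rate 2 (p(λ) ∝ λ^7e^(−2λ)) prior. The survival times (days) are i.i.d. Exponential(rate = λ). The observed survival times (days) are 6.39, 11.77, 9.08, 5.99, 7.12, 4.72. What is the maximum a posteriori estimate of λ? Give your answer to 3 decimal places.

λ̂_MAP = 0.276

The Exponential(rate=λ) likelihood is ∝ λ^n e^(−λΣtᵢ). Here n = 6 and Σtᵢ = 6.39 + 11.77 + 9.08 + 5.99 + 7.12 + 4.72 = 45.07.
Posterior ∝ λ^7e^(−2λ) · λ^6e^(−45.07λ) = λ^13e^(−47.07λ), i.e. Gamma(14, 47.07).
Mode = (a−1)/b = 13/47.07 ≈ 0.276.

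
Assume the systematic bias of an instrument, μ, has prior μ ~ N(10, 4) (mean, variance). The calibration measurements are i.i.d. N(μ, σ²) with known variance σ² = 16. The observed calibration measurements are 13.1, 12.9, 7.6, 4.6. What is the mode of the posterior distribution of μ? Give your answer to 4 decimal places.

μ̂_MAP = 9.7750

n = 4; x̄ = (13.1 + 12.9 + 7.6 + 4.6)/4 = 38.2/4 = 9.55.
For a Normal prior and Normal likelihood with known variance, the posterior is Normal; its mode equals its mean, the precision-weighted average.
Prior precision 1/σ₀² = 1/4 = 0.25; data precision n/σ² = 4/16 = 0.25.
μ̂ = (0.25·10 + 0.25·9.55) / (0.25 + 0.25) = 4.8875/0.5 = 9.7750.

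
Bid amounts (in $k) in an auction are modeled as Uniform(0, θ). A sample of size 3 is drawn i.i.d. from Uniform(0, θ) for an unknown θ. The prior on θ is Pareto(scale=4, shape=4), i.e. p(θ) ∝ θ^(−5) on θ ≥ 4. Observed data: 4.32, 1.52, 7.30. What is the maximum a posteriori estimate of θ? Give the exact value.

θ̂_MAP = 7.30

The Uniform(0, θ) likelihood is θ^(−n) for θ ≥ max(xᵢ), zero otherwise. Here max(xᵢ) = 7.30.
Posterior ∝ θ^(−5) · θ^(−3) = θ^(−8) on θ ≥ max(4, 7.30) = 7.30.
This density is strictly decreasing in θ, so the posterior mode lies at the lower boundary of the support.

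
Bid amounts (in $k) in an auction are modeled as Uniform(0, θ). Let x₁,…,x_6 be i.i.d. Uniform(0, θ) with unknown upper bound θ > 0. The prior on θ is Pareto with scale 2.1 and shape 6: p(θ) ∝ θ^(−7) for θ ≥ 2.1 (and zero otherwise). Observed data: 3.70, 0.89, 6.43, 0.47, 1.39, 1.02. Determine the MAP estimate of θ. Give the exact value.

θ̂_MAP = 6.43

The Uniform(0, θ) likelihood is θ^(−n) for θ ≥ max(xᵢ), zero otherwise. Here max(xᵢ) = 6.43.
Posterior ∝ θ^(−7) · θ^(−6) = θ^(−13) on θ ≥ max(2.1, 6.43) = 6.43.
This density is strictly decreasing in θ, so the posterior mode lies at the lower boundary of the support.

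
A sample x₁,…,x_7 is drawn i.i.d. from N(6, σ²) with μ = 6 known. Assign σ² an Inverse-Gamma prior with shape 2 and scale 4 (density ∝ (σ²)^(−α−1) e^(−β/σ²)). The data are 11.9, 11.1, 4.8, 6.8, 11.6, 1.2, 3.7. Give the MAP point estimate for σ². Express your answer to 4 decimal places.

σ̂²_MAP = 10.0454

Sum of squared deviations about the known mean: SS = (11.9−6)² + (11.1−6)² + (4.8−6)² + (6.8−6)² + (11.6−6)² + (1.2−6)² + (3.7−6)² = 122.59.
The Normal likelihood contributes (σ²)^(−n/2) exp(−SS/(2σ²)), so the posterior is Inverse-Gamma(α + n/2, β + SS/2) = Inverse-Gamma(5.5, 65.295).
The mode of Inverse-Gamma(a, b) is b/(a+1) = 65.295/6.5 ≈ 10.0454.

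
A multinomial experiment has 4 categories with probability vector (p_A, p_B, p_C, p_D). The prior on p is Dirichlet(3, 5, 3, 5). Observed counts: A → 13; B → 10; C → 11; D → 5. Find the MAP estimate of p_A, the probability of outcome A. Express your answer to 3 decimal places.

The posterior is Dirichlet(αᵢ + nᵢ) = Dirichlet(16, 15, 14, 10).
For a Dirichlet(a₁,…,a_K) with all aᵢ > 1, the mode has j-th component (aⱼ − 1)/(Σaᵢ − K).
Here Σaᵢ = 55 and K = 4, so p_A = (16 − 1)/(55 − 4) = 15/51 ≈ 0.294.

MAP estimate of p_A = 0.294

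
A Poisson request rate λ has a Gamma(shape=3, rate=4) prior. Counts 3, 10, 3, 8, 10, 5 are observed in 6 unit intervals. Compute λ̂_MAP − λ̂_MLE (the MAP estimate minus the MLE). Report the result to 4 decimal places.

Σxᵢ = 39. Posterior is Gamma(42, 10); MAP = (42−1)/10 = 41/10 ≈ 4.10000.
MLE = x̄ = 39/6 ≈ 6.50000.
Difference = 41/10 − 39/6 = -12/5 ≈ -2.4000.

MAP − MLE = -2.4000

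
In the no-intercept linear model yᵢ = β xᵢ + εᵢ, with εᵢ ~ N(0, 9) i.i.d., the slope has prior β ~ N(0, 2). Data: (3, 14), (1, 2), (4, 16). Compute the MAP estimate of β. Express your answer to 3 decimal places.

β̂_MAP = 3.541

log p(β | y) = −Σ(yᵢ − βxᵢ)²/(2·9) − β²/(2·2) + const.
Setting the derivative to zero: Σxᵢ(yᵢ − βxᵢ)/9 − β/2 = 0, so β = Σxᵢyᵢ / (Σxᵢ² + σ²/τ²).
Σxᵢyᵢ = 3·14 + 1·2 + 4·16 = 108; Σxᵢ² = 26; σ²/τ² = 4.5.
β̂_MAP = 108 / (26 + 4.5) = 108/30.5 ≈ 3.541.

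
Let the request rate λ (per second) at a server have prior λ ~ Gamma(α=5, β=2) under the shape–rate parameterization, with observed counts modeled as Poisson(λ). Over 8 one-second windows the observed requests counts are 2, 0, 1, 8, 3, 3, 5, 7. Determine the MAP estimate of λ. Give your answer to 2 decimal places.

λ̂_MAP = 3.30

Σxᵢ = 2+0+1+8+3+3+5+7 = 29, with n = 8.
Posterior ∝ λ^4e^(−2λ) · λ^29e^(−8λ) = λ^33e^(−10λ), i.e. Gamma(shape=34, rate=10).
The mode of a Gamma(a, b) with a ≥ 1 (shape–rate) is (a−1)/b = 33/10 ≈ 3.30.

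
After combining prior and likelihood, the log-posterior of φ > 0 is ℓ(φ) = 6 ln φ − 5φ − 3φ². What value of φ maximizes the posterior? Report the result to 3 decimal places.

ℓ'(φ) = 6/φ − 5 − 6φ. Setting this to zero and multiplying by φ: 6φ² + 5φ − 6 = 0.
φ = (−5 + √(5² + 4·6·6)) / (2·6) = (−5 + √169) / 12 = (−5 + 13)/12 = 2/3.
ℓ''(φ) = −6/φ² − 6 < 0, confirming a maximum.

φ̂_MAP = 0.667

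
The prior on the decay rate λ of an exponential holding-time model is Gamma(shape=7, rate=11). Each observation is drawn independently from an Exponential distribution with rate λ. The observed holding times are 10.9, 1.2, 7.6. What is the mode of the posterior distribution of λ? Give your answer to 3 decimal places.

The Exponential(rate=λ) likelihood is ∝ λ^n e^(−λΣtᵢ). Here n = 3 and Σtᵢ = 10.9 + 1.2 + 7.6 = 19.7.
Posterior ∝ λ^6e^(−11λ) · λ^3e^(−19.7λ) = λ^9e^(−30.7λ), i.e. Gamma(10, 30.7).
Mode = (a−1)/b = 9/30.7 ≈ 0.293.

λ̂_MAP = 0.293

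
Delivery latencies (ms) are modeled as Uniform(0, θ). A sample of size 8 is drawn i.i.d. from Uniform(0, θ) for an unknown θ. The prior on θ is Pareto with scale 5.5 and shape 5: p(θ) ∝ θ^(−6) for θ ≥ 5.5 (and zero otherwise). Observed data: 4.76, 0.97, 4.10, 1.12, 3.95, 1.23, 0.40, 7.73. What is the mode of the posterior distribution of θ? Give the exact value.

The Uniform(0, θ) likelihood is θ^(−n) for θ ≥ max(xᵢ), zero otherwise. Here max(xᵢ) = 7.73.
Posterior ∝ θ^(−6) · θ^(−8) = θ^(−14) on θ ≥ max(5.5, 7.73) = 7.73.
This density is strictly decreasing in θ, so the posterior mode lies at the lower boundary of the support.

θ̂_MAP = 7.73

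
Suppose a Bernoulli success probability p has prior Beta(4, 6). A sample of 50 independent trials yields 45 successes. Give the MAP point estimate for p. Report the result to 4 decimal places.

p̂_MAP = 0.8276

Prior: Beta(4, 6).
Data: 45 successes in 50 trials. The binomial likelihood contributes p^45(1−p)^5, so the posterior is Beta(4+45, 6+5) = Beta(49, 11).
For Beta(a, b) with a, b > 1 the mode is (a−1)/(a+b−2) = 48/58 ≈ 0.8276.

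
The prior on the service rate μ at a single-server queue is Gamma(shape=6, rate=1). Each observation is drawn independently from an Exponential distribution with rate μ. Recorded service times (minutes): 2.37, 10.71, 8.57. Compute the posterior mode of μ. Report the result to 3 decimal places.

The Exponential(rate=μ) likelihood is ∝ μ^n e^(−μΣtᵢ). Here n = 3 and Σtᵢ = 2.37 + 10.71 + 8.57 = 21.65.
Posterior ∝ μ^5e^(−1μ) · μ^3e^(−21.65μ) = μ^8e^(−22.65μ), i.e. Gamma(9, 22.65).
Mode = (a−1)/b = 8/22.65 ≈ 0.353.

μ̂_MAP = 0.353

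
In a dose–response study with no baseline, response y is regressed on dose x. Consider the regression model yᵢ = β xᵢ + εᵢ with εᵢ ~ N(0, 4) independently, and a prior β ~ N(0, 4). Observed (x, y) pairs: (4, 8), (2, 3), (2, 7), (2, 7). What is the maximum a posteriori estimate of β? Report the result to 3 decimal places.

β̂_MAP = 2.276

log p(β | y) = −Σ(yᵢ − βxᵢ)²/(2·4) − β²/(2·4) + const.
Setting the derivative to zero: Σxᵢ(yᵢ − βxᵢ)/4 − β/4 = 0, so β = Σxᵢyᵢ / (Σxᵢ² + σ²/τ²).
Σxᵢyᵢ = 4·8 + 2·3 + 2·7 + 2·7 = 66; Σxᵢ² = 28; σ²/τ² = 1.
β̂_MAP = 66 / (28 + 1) = 66/29 ≈ 2.276.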